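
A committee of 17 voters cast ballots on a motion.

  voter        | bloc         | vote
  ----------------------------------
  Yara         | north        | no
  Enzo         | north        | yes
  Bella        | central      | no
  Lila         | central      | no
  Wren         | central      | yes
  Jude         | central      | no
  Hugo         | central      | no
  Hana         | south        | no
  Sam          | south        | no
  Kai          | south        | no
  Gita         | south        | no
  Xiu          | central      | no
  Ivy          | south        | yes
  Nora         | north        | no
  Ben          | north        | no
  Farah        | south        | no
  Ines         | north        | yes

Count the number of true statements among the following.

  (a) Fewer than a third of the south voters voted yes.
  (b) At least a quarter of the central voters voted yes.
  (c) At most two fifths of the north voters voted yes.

2

(a) south: |A| = 6, |A ∩ B| = 1; needs |A ∩ B| / |A| < 1/3 — true.
(b) central: |A| = 6, |A ∩ B| = 1; needs |A ∩ B| / |A| ≥ 1/4 — false.
(c) north: |A| = 5, |A ∩ B| = 2; needs |A ∩ B| / |A| ≤ 2/5 — true.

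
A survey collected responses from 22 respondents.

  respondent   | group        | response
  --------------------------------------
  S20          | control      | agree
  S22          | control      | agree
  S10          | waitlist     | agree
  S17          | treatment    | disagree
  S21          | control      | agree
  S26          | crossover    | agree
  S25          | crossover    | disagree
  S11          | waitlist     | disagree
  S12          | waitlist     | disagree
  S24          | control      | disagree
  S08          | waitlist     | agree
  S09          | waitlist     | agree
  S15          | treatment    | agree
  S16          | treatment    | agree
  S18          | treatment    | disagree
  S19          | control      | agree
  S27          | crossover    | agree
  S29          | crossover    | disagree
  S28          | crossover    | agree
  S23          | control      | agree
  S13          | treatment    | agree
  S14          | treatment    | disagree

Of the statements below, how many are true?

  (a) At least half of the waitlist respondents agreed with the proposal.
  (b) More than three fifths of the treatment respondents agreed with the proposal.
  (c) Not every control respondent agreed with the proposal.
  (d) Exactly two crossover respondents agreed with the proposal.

(a) waitlist: |A| = 5, |A ∩ B| = 3; needs |A ∩ B| ≥ |A ∖ B| — true.
(b) treatment: |A| = 6, |A ∩ B| = 3; needs |A ∩ B| / |A| > 3/5 — false.
(c) control: |A| = 6, |A ∩ B| = 5; needs A ⊄ B (|A ∖ B| ≥ 1) — true.
(d) crossover: |A| = 5, |A ∩ B| = 3; needs |A ∩ B| = 2 — false.

2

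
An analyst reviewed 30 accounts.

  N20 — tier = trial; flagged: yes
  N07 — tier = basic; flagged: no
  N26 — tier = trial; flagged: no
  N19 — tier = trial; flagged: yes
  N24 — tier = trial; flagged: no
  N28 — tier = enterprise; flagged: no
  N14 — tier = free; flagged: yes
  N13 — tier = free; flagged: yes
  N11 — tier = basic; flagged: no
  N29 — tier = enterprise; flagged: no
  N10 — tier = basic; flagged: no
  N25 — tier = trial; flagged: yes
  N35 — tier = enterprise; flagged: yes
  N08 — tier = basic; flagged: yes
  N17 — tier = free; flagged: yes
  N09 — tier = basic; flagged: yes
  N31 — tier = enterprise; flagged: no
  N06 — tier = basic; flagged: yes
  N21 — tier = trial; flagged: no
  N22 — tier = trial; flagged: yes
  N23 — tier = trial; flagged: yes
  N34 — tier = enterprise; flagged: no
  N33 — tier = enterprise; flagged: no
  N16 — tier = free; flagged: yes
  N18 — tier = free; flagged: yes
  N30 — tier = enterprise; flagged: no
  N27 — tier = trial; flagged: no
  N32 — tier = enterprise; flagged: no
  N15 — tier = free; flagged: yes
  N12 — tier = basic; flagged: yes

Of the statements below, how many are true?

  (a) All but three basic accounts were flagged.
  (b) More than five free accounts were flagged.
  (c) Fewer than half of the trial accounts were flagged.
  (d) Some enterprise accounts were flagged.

3

(a) basic: |A| = 7, |A ∩ B| = 4; needs |A ∖ B| = 3 — true.
(b) free: |A| = 6, |A ∩ B| = 6; needs |A ∩ B| > 5 — true.
(c) trial: |A| = 9, |A ∩ B| = 5; needs |A ∩ B| < |A ∖ B| — false.
(d) enterprise: |A| = 8, |A ∩ B| = 1; needs A ∩ B ≠ ∅ (|A ∩ B| ≥ 1) — true.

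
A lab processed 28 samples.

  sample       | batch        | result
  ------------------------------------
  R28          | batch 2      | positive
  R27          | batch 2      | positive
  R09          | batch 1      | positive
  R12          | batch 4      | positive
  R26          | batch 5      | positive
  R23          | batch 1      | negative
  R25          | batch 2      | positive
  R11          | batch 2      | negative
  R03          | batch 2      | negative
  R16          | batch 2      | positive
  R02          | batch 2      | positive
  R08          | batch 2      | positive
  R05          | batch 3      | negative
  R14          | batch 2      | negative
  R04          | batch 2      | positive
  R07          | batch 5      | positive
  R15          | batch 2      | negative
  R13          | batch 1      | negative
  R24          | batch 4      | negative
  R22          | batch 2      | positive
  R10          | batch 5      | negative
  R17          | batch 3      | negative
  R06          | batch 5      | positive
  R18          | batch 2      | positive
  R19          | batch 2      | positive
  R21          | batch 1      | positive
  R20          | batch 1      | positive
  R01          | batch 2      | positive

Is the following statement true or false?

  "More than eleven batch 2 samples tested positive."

False

Truth condition: |A ∩ B| > 11.
|A| = 15, |A ∩ B| = 11, |A ∖ B| = 4.
|A ∩ B| = 11, so the statement is false.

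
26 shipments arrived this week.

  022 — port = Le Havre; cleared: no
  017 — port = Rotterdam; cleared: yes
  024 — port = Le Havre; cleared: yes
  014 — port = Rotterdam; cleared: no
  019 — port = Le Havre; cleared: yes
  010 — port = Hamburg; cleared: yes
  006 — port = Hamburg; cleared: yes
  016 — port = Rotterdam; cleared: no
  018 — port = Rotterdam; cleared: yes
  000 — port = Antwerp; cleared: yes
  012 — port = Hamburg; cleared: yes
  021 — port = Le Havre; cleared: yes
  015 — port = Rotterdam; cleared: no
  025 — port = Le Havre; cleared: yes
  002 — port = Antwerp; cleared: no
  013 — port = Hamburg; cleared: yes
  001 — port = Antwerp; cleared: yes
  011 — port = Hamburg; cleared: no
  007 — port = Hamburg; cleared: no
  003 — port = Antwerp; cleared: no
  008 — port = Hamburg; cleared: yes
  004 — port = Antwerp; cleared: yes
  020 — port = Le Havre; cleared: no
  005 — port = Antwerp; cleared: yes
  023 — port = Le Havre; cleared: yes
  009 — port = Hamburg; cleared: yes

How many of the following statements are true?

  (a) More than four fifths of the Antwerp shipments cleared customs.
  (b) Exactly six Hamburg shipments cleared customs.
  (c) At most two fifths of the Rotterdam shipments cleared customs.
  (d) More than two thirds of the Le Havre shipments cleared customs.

(a) Antwerp: |A| = 6, |A ∩ B| = 4; needs |A ∩ B| / |A| > 4/5 — false.
(b) Hamburg: |A| = 8, |A ∩ B| = 6; needs |A ∩ B| = 6 — true.
(c) Rotterdam: |A| = 5, |A ∩ B| = 2; needs |A ∩ B| / |A| ≤ 2/5 — true.
(d) Le Havre: |A| = 7, |A ∩ B| = 5; needs |A ∩ B| / |A| > 2/3 — true.

3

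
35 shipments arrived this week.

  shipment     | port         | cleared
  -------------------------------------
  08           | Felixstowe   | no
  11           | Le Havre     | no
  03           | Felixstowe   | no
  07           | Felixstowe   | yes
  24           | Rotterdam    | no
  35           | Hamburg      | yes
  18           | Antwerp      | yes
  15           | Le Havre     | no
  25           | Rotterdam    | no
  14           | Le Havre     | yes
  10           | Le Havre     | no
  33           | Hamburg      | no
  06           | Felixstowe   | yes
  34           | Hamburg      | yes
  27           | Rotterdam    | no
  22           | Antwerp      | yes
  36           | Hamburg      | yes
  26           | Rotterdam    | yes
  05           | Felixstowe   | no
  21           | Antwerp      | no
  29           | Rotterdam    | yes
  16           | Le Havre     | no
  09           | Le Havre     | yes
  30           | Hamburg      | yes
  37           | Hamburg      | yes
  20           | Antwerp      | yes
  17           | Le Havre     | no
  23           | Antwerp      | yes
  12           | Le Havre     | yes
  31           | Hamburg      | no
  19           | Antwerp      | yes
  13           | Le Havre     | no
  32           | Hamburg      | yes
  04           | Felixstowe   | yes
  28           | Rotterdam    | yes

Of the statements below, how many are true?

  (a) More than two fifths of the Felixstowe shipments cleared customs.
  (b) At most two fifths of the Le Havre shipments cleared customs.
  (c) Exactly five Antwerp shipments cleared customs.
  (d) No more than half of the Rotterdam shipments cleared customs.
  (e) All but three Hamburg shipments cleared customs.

(a) Felixstowe: |A| = 6, |A ∩ B| = 3; needs |A ∩ B| / |A| > 2/5 — true.
(b) Le Havre: |A| = 9, |A ∩ B| = 3; needs |A ∩ B| / |A| ≤ 2/5 — true.
(c) Antwerp: |A| = 6, |A ∩ B| = 5; needs |A ∩ B| = 5 — true.
(d) Rotterdam: |A| = 6, |A ∩ B| = 3; needs |A ∩ B| ≤ |A ∖ B| — true.
(e) Hamburg: |A| = 8, |A ∩ B| = 6; needs |A ∖ B| = 3 — false.

4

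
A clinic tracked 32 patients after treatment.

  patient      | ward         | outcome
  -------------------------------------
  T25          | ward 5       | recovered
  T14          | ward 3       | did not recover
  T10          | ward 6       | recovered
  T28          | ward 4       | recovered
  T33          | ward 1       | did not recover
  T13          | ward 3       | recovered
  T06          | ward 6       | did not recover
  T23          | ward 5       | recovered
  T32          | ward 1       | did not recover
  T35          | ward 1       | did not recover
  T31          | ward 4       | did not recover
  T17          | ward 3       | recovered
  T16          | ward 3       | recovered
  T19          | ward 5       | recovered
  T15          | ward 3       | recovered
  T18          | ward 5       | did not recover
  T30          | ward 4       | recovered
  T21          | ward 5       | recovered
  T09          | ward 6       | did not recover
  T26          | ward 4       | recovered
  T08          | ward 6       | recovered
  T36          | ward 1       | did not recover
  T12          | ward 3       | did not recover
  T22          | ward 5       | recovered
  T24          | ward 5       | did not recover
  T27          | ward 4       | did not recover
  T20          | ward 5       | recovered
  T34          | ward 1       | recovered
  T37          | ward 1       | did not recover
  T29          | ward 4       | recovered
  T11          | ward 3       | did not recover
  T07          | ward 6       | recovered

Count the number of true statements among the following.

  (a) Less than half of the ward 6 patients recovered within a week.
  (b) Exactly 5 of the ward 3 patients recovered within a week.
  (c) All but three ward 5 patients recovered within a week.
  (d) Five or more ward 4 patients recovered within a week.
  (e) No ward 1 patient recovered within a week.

0

(a) ward 6: |A| = 5, |A ∩ B| = 3; needs |A ∩ B| < |A ∖ B| — false.
(b) ward 3: |A| = 7, |A ∩ B| = 4; needs |A ∩ B| = 5 — false.
(c) ward 5: |A| = 8, |A ∩ B| = 6; needs |A ∖ B| = 3 — false.
(d) ward 4: |A| = 6, |A ∩ B| = 4; needs |A ∩ B| ≥ 5 — false.
(e) ward 1: |A| = 6, |A ∩ B| = 1; needs A ∩ B = ∅ (|A ∩ B| = 0) — false.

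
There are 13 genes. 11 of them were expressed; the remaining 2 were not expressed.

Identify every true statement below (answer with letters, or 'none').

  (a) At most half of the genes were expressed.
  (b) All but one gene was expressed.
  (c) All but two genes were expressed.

|A| = 13, |A ∩ B| = 11, |A ∖ B| = 2.
(a) |A ∩ B| ≤ |A ∖ B|: fails.
(b) |A ∖ B| = 1: fails.
(c) |A ∖ B| = 2: holds.

(c)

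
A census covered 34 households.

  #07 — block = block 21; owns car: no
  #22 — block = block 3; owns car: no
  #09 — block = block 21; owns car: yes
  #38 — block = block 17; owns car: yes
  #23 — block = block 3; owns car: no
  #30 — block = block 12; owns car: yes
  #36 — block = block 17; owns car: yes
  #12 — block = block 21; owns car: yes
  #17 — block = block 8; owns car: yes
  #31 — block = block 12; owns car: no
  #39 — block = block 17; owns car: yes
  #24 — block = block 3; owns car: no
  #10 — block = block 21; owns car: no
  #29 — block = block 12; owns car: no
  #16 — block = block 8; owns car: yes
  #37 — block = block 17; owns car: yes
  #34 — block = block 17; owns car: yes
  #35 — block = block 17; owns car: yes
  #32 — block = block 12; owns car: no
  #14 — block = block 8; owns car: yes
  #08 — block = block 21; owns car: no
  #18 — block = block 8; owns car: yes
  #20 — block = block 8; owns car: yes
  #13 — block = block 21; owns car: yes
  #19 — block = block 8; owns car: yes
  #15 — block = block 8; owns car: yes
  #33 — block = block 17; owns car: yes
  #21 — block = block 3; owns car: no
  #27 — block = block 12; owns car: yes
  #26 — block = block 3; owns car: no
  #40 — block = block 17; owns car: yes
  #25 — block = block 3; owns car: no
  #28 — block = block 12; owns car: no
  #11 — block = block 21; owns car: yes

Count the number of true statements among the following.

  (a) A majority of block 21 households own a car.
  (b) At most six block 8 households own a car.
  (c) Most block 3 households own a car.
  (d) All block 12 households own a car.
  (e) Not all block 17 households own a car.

1

(a) block 21: |A| = 7, |A ∩ B| = 4; needs |A ∩ B| > |A ∖ B| — true.
(b) block 8: |A| = 7, |A ∩ B| = 7; needs |A ∩ B| ≤ 6 — false.
(c) block 3: |A| = 6, |A ∩ B| = 0; needs |A ∩ B| > |A ∖ B| — false.
(d) block 12: |A| = 6, |A ∩ B| = 2; needs A ⊆ B, i.e. every element of A is in B (|A ∖ B| = 0) — false.
(e) block 17: |A| = 8, |A ∩ B| = 8; needs A ⊄ B (|A ∖ B| ≥ 1) — false.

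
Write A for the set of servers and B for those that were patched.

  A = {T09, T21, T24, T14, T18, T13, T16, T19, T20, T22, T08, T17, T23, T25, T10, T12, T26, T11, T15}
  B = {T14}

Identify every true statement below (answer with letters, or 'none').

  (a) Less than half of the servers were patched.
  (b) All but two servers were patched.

(a)

|A| = 19, |A ∩ B| = 1, |A ∖ B| = 18.
(a) |A ∩ B| < |A ∖ B|: holds.
(b) |A ∖ B| = 2: fails.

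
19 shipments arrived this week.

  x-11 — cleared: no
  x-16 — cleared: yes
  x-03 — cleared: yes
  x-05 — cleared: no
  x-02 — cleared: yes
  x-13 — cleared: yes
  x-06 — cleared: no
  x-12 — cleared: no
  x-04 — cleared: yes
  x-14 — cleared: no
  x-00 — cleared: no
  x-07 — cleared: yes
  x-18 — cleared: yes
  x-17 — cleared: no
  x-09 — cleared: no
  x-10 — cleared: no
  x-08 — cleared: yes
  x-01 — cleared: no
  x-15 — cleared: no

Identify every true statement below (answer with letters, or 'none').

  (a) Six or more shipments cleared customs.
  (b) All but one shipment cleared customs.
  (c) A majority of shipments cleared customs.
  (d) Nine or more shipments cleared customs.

(a)

|A| = 19, |A ∩ B| = 8, |A ∖ B| = 11.
(a) |A ∩ B| ≥ 6: holds.
(b) |A ∖ B| = 1: fails.
(c) |A ∩ B| > |A ∖ B|: fails.
(d) |A ∩ B| ≥ 9: fails.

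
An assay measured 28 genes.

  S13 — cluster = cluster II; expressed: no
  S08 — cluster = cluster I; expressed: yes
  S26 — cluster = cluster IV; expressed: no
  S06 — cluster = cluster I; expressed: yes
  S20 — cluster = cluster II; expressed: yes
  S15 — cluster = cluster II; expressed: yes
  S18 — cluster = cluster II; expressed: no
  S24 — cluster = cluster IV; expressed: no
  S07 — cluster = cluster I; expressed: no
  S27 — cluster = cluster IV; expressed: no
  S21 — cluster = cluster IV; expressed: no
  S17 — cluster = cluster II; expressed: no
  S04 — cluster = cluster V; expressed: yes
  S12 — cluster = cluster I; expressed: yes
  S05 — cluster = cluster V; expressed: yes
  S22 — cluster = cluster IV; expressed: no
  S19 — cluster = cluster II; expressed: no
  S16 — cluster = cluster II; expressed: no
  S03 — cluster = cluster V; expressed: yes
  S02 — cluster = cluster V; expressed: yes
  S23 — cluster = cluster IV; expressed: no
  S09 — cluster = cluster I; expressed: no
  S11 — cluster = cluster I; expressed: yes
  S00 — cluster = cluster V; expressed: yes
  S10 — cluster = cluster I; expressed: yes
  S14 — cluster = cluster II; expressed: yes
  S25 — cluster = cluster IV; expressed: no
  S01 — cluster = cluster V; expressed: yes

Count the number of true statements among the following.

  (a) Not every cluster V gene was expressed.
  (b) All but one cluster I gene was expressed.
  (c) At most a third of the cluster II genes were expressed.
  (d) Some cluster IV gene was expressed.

0

(a) cluster V: |A| = 6, |A ∩ B| = 6; needs A ⊄ B (|A ∖ B| ≥ 1) — false.
(b) cluster I: |A| = 7, |A ∩ B| = 5; needs |A ∖ B| = 1 — false.
(c) cluster II: |A| = 8, |A ∩ B| = 3; needs |A ∩ B| / |A| ≤ 1/3 — false.
(d) cluster IV: |A| = 7, |A ∩ B| = 0; needs A ∩ B ≠ ∅ (|A ∩ B| ≥ 1) — false.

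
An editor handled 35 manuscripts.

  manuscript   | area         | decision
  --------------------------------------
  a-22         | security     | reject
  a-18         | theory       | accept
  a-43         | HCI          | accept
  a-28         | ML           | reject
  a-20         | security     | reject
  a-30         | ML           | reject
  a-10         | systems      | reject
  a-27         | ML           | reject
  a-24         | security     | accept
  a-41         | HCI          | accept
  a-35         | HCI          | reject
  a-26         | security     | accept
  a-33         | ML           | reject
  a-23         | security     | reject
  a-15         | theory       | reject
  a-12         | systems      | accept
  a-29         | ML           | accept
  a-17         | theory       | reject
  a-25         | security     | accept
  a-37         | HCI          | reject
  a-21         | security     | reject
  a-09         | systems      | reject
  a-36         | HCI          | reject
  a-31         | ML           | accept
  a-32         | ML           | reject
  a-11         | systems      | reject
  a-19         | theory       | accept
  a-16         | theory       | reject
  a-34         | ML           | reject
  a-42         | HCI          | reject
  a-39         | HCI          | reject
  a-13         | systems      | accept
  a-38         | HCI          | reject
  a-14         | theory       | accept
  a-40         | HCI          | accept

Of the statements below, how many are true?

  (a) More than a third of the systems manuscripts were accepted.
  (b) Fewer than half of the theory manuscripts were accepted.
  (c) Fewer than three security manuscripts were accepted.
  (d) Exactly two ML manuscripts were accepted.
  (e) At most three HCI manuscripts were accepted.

(a) systems: |A| = 5, |A ∩ B| = 2; needs |A ∩ B| / |A| > 1/3 — true.
(b) theory: |A| = 6, |A ∩ B| = 3; needs |A ∩ B| < |A ∖ B| — false.
(c) security: |A| = 7, |A ∩ B| = 3; needs |A ∩ B| < 3 — false.
(d) ML: |A| = 8, |A ∩ B| = 2; needs |A ∩ B| = 2 — true.
(e) HCI: |A| = 9, |A ∩ B| = 3; needs |A ∩ B| ≤ 3 — true.

3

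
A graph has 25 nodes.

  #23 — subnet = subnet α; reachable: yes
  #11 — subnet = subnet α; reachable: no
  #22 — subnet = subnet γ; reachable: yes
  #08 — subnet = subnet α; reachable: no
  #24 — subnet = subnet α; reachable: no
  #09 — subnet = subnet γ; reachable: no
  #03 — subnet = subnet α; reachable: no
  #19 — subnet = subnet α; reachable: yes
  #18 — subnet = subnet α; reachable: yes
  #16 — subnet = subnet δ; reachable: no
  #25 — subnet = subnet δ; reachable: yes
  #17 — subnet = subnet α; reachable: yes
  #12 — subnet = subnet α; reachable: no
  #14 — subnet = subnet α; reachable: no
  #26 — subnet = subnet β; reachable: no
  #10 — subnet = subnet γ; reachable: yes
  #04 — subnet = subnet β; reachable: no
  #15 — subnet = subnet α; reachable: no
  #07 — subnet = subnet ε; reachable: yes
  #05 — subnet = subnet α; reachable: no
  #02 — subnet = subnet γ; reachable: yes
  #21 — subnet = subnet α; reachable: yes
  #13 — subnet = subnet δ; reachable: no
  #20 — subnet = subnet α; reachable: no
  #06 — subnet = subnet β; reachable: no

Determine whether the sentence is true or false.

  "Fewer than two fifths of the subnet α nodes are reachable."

'Fewer than two fifths of the subnet α nodes are reachable' holds iff |A ∩ B| / |A| < 2/5.
A (the restrictor) = {#23, #11, #08, #24, #03, #19, #18, #17, #12, #14, #15, #05, #21, #20}, |A| = 14.
A ∩ B = {#23, #19, #18, #17, #21}, so |A ∩ B| = 5.
A ∖ B = {#11, #08, #24, #03, #12, #14, #15, #05, #20}, so |A ∖ B| = 9.
|A ∩ B|/|A| = 5/14, so the statement is true.

True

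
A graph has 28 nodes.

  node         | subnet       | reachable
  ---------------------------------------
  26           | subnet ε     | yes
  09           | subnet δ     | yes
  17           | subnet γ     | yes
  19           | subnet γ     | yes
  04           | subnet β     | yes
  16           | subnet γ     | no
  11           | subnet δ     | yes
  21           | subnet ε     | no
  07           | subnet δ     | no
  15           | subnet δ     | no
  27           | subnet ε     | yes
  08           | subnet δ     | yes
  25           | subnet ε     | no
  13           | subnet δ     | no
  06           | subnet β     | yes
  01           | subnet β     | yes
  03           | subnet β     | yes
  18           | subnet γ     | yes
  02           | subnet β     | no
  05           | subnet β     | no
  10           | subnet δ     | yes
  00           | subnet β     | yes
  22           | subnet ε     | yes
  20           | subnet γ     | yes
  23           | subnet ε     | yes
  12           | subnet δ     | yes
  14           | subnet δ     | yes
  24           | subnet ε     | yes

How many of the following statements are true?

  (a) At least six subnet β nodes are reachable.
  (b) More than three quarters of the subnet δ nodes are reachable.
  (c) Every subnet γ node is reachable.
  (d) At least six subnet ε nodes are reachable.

0

(a) subnet β: |A| = 7, |A ∩ B| = 5; needs |A ∩ B| ≥ 6 — false.
(b) subnet δ: |A| = 9, |A ∩ B| = 6; needs |A ∩ B| / |A| > 3/4 — false.
(c) subnet γ: |A| = 5, |A ∩ B| = 4; needs A ⊆ B, i.e. every element of A is in B (|A ∖ B| = 0) — false.
(d) subnet ε: |A| = 7, |A ∩ B| = 5; needs |A ∩ B| ≥ 6 — false.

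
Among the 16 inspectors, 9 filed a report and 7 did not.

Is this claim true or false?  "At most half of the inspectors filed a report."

False

Truth condition: |A ∩ B| ≤ |A ∖ B|.
|A| = 16, |A ∩ B| = 9, |A ∖ B| = 7.
9 > 7, so the statement is false.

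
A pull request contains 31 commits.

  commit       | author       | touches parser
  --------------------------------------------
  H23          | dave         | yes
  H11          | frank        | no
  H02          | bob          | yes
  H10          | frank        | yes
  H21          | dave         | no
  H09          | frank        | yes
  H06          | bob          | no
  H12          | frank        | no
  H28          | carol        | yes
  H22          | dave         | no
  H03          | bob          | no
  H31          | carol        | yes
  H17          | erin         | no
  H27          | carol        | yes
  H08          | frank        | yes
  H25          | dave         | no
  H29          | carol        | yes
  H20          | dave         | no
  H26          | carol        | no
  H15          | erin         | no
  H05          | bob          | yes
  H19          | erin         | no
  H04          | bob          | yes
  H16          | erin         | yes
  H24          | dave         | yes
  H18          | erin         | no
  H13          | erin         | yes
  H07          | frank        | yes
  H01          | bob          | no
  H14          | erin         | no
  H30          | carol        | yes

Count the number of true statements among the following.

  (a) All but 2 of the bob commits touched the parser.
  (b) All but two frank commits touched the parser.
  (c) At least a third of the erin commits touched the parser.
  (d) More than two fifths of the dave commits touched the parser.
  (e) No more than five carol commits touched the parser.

(a) bob: |A| = 6, |A ∩ B| = 3; needs |A ∖ B| = 2 — false.
(b) frank: |A| = 6, |A ∩ B| = 4; needs |A ∖ B| = 2 — true.
(c) erin: |A| = 7, |A ∩ B| = 2; needs |A ∩ B| / |A| ≥ 1/3 — false.
(d) dave: |A| = 6, |A ∩ B| = 2; needs |A ∩ B| / |A| > 2/5 — false.
(e) carol: |A| = 6, |A ∩ B| = 5; needs |A ∩ B| ≤ 5 — true.

2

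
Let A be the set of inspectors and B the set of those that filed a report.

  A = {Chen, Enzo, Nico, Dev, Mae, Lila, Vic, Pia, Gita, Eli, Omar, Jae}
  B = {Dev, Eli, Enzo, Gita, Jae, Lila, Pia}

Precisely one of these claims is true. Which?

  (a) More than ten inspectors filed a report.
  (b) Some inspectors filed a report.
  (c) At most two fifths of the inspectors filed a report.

|A| = 12, |A ∩ B| = 7, |A ∖ B| = 5.
(a) requires |A ∩ B| > 10: false.
(b) requires A ∩ B ≠ ∅ (|A ∩ B| ≥ 1): true.
(c) requires |A ∩ B| / |A| ≤ 2/5: false.

(b)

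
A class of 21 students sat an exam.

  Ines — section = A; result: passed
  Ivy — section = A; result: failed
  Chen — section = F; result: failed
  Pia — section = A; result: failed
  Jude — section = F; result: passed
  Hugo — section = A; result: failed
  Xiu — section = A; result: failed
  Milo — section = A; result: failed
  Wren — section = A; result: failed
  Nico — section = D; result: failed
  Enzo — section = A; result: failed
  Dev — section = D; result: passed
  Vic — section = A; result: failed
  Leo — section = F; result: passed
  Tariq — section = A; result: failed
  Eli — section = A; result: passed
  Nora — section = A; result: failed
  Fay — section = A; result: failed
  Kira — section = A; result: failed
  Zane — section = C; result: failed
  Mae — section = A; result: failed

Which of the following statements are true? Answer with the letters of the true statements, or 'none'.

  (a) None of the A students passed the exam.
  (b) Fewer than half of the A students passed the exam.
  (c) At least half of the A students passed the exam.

(b)

|A| = 15, |A ∩ B| = 2, |A ∖ B| = 13.
(a) A ∩ B = ∅ (|A ∩ B| = 0): fails.
(b) |A ∩ B| < |A ∖ B|: holds.
(c) |A ∩ B| ≥ |A ∖ B|: fails.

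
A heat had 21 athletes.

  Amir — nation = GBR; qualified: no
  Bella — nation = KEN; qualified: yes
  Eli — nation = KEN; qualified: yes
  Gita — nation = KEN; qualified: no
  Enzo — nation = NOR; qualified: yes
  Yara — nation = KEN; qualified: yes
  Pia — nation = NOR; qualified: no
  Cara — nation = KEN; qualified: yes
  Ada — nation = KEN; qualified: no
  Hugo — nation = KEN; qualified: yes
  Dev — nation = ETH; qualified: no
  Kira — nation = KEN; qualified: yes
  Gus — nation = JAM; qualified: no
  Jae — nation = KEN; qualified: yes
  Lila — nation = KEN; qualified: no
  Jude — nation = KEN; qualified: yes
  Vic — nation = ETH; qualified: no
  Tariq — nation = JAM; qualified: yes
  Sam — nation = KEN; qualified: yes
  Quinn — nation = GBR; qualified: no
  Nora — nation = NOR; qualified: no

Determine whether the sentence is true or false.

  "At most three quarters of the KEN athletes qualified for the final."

True

Truth condition: |A ∩ B| / |A| ≤ 3/4.
A (the restrictor) = {Bella, Eli, Gita, Yara, Cara, Ada, Hugo, Kira, Jae, Lila, Jude, Sam}, |A| = 12.
A ∩ B = {Bella, Eli, Yara, Cara, Hugo, Kira, Jae, Jude, Sam}, so |A ∩ B| = 9.
A ∖ B = {Gita, Ada, Lila}, so |A ∖ B| = 3.
|A ∩ B|/|A| = 9/12, so the statement is true.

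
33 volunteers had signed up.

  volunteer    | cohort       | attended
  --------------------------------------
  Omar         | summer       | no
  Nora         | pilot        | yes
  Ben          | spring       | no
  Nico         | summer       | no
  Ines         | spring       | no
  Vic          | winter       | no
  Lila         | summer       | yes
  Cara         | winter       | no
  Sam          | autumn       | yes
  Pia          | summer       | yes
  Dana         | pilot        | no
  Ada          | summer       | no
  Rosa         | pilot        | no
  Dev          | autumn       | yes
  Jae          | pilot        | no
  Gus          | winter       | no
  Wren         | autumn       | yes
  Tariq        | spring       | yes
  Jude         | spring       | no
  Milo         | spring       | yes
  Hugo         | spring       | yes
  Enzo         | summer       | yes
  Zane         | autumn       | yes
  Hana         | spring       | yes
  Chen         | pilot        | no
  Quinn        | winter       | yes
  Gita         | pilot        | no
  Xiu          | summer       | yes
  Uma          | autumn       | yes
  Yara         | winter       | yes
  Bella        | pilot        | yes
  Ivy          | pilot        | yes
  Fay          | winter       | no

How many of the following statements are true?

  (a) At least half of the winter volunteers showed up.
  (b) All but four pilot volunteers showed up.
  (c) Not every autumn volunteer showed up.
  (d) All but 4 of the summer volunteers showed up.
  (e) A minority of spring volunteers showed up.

0

(a) winter: |A| = 6, |A ∩ B| = 2; needs |A ∩ B| ≥ |A ∖ B| — false.
(b) pilot: |A| = 8, |A ∩ B| = 3; needs |A ∖ B| = 4 — false.
(c) autumn: |A| = 5, |A ∩ B| = 5; needs A ⊄ B (|A ∖ B| ≥ 1) — false.
(d) summer: |A| = 7, |A ∩ B| = 4; needs |A ∖ B| = 4 — false.
(e) spring: |A| = 7, |A ∩ B| = 4; needs |A ∩ B| < |A ∖ B| — false.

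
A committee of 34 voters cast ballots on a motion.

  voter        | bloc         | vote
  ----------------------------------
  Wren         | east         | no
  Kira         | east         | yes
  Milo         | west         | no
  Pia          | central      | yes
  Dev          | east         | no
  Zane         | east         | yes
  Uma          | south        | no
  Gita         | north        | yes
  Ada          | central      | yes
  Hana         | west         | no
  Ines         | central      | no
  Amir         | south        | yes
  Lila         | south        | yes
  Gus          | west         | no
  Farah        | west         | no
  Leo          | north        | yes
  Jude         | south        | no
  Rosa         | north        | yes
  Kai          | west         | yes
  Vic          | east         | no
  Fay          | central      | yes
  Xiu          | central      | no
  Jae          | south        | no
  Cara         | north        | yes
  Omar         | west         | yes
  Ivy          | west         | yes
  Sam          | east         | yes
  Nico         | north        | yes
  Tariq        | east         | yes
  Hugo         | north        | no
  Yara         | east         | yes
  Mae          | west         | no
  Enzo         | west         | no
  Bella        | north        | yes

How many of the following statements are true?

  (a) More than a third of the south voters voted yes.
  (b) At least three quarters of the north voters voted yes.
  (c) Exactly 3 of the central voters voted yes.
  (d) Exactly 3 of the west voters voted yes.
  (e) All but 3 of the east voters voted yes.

5

(a) south: |A| = 5, |A ∩ B| = 2; needs |A ∩ B| / |A| > 1/3 — true.
(b) north: |A| = 7, |A ∩ B| = 6; needs |A ∩ B| / |A| ≥ 3/4 — true.
(c) central: |A| = 5, |A ∩ B| = 3; needs |A ∩ B| = 3 — true.
(d) west: |A| = 9, |A ∩ B| = 3; needs |A ∩ B| = 3 — true.
(e) east: |A| = 8, |A ∩ B| = 5; needs |A ∖ B| = 3 — true.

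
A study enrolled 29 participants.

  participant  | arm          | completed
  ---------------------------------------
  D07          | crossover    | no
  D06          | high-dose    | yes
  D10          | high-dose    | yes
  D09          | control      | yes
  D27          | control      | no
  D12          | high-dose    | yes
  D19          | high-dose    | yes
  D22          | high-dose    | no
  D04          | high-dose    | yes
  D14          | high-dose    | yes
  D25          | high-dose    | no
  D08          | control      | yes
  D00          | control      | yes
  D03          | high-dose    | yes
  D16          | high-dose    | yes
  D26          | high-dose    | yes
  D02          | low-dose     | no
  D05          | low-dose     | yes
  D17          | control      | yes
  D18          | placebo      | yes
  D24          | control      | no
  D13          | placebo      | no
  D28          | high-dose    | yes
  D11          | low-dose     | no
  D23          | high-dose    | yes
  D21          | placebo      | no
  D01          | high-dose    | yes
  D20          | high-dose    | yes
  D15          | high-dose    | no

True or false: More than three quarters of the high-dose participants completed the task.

True

'More than three quarters of the high-dose participants completed the task' holds iff |A ∩ B| / |A| > 3/4.
|A| = 16, |A ∩ B| = 13, |A ∖ B| = 3.
|A ∩ B|/|A| = 13/16, so the statement is true.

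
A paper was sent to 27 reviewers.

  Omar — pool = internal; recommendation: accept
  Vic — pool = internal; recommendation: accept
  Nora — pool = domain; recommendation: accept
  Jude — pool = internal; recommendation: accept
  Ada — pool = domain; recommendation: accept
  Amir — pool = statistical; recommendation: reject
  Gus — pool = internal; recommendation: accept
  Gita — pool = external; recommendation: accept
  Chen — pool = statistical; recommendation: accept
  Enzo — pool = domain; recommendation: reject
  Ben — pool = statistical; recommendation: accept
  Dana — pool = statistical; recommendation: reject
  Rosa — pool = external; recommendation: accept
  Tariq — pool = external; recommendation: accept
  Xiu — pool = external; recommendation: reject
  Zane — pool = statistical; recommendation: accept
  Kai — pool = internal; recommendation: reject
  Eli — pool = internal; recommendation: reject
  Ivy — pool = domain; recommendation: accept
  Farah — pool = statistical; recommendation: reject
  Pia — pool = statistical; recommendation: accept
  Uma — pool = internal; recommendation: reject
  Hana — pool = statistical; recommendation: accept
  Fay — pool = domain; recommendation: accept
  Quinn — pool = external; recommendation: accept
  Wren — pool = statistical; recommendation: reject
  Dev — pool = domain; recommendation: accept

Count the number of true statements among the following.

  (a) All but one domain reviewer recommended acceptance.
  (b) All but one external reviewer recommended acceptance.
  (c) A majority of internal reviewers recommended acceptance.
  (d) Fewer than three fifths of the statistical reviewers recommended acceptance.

4

(a) domain: |A| = 6, |A ∩ B| = 5; needs |A ∖ B| = 1 — true.
(b) external: |A| = 5, |A ∩ B| = 4; needs |A ∖ B| = 1 — true.
(c) internal: |A| = 7, |A ∩ B| = 4; needs |A ∩ B| > |A ∖ B| — true.
(d) statistical: |A| = 9, |A ∩ B| = 5; needs |A ∩ B| / |A| < 3/5 — true.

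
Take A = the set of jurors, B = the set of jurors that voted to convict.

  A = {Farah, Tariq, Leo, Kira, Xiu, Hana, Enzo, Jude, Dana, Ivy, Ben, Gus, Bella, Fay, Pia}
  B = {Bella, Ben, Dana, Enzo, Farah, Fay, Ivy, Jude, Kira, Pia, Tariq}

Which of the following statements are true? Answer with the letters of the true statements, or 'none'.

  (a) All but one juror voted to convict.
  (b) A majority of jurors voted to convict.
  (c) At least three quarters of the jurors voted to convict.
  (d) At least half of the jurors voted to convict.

|A| = 15, |A ∩ B| = 11, |A ∖ B| = 4.
(a) |A ∖ B| = 1: fails.
(b) |A ∩ B| > |A ∖ B|: holds.
(c) |A ∩ B| / |A| ≥ 3/4: fails.
(d) |A ∩ B| ≥ |A ∖ B|: holds.

(b), (d)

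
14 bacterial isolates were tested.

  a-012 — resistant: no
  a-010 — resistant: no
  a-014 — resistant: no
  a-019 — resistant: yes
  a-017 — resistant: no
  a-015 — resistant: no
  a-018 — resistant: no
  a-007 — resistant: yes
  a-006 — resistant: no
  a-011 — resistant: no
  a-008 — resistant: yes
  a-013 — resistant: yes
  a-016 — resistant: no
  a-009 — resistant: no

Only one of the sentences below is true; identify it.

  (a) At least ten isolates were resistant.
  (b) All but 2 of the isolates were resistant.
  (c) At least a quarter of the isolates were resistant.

|A| = 14, |A ∩ B| = 4, |A ∖ B| = 10.
(a) requires |A ∩ B| ≥ 10: false.
(b) requires |A ∖ B| = 2: false.
(c) requires |A ∩ B| / |A| ≥ 1/4: true.

(c)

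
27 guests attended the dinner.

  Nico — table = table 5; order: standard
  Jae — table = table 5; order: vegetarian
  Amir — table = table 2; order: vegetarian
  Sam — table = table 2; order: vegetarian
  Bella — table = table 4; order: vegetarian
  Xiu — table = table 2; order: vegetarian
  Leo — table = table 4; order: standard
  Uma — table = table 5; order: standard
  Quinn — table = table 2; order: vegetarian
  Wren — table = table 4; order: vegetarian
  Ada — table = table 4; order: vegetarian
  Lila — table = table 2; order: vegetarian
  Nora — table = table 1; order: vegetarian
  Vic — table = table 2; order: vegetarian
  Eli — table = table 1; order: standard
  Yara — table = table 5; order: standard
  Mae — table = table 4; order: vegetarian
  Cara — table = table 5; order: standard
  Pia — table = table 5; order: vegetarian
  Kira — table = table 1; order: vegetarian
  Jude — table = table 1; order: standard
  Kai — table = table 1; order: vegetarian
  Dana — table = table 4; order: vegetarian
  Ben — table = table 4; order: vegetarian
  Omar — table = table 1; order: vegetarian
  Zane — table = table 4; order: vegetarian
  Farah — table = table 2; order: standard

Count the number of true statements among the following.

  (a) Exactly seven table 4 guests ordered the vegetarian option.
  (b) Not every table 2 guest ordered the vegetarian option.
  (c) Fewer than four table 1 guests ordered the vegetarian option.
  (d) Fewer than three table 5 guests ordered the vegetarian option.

3

(a) table 4: |A| = 8, |A ∩ B| = 7; needs |A ∩ B| = 7 — true.
(b) table 2: |A| = 7, |A ∩ B| = 6; needs A ⊄ B (|A ∖ B| ≥ 1) — true.
(c) table 1: |A| = 6, |A ∩ B| = 4; needs |A ∩ B| < 4 — false.
(d) table 5: |A| = 6, |A ∩ B| = 2; needs |A ∩ B| < 3 — true.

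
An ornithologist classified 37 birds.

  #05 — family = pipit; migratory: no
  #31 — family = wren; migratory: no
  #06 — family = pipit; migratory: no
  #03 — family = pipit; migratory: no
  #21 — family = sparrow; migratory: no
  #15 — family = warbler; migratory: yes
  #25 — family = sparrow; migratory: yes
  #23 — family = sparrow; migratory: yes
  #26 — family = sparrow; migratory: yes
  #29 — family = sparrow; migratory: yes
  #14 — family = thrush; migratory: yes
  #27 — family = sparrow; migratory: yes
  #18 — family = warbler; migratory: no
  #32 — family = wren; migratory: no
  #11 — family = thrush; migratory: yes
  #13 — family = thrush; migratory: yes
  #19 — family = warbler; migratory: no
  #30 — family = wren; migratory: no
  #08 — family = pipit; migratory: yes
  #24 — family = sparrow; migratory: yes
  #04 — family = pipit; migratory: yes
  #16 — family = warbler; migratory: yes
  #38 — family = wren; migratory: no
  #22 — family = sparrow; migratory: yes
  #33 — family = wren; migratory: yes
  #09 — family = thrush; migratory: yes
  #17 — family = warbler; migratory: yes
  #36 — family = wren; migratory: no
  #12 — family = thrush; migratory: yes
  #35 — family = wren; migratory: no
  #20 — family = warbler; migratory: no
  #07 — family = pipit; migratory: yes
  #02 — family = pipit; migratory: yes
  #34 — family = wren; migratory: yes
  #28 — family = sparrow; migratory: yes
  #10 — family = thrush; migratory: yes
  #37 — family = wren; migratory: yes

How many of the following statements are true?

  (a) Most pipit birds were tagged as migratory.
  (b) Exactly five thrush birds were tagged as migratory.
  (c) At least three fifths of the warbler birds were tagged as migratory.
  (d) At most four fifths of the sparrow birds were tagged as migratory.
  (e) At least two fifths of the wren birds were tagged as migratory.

1

(a) pipit: |A| = 7, |A ∩ B| = 4; needs |A ∩ B| > |A ∖ B| — true.
(b) thrush: |A| = 6, |A ∩ B| = 6; needs |A ∩ B| = 5 — false.
(c) warbler: |A| = 6, |A ∩ B| = 3; needs |A ∩ B| / |A| ≥ 3/5 — false.
(d) sparrow: |A| = 9, |A ∩ B| = 8; needs |A ∩ B| / |A| ≤ 4/5 — false.
(e) wren: |A| = 9, |A ∩ B| = 3; needs |A ∩ B| / |A| ≥ 2/5 — false.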